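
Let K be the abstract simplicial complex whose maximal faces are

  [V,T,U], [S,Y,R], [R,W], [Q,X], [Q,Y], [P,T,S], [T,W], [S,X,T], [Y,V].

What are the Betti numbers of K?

b_0 = 1, b_1 = 3, b_2 = 0.

K has 10 vertices, 16 edges, 4 triangles.
rank ∂_0 = 0, rank ∂_1 = 9 ⇒ b_0 = 10 − 0 − 9 = 1; all invariant factors of ∂_1 are 1 so no torsion. So H_0 = Z.
rank ∂_1 = 9, rank ∂_2 = 4 ⇒ b_1 = 16 − 9 − 4 = 3; all invariant factors of ∂_2 are 1 so no torsion. So H_1 = Z^3.
rank ∂_2 = 4, rank ∂_3 = 0 ⇒ b_2 = 4 − 4 − 0 = 0. So H_2 = 0.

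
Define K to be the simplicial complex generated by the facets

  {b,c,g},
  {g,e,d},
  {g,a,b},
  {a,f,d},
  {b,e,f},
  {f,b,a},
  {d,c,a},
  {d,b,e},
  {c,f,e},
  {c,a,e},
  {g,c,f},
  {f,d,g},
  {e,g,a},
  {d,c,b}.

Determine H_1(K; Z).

H_1 ≅ Z^2.

Order the vertices as a < b < c < d < e < f < g. Listing each simplex with vertices in this order, K has dimension 2 with simplices:

  0-simplices (7): a, b, c, d, e, f, g
  1-simplices (21): ab, ac, ad, ae, af, ag, bc, bd, be, bf, bg, cd, ce, cf, cg, de, df, dg, ef, eg, fg
  2-simplices (14): abf, abg, acd, ace, adf, aeg, bcd, bcg, bde, bef, cef, cfg, deg, dfg

giving chain groups C_0 ≅ Z^7, C_1 ≅ Z^21, C_2 ≅ Z^14.

Boundary ∂_1: C_1 → C_0 is given by ∂[p,q] = [q] − [p]. For instance
  ∂df = f − d.
As a 7×21 matrix over Z this has rank 6, with invariant factors (1,1,1,1,1,1).

The boundary map ∂_2: C_2 → C_1 maps a triangle to the signed sum of its edges. For instance
  ∂bde = de − be + bd,
  ∂dfg = fg − dg + df.
The 21×14 boundary matrix has rank 13 and Smith normal form diag(1,1,1,1,1,1,1,1,1,1,1,1,1).

Reading off H_k = ker ∂_k / im ∂_{k+1}:

  H_1: rank ker ∂_1 − rank ∂_2 = (21 − 6) − 13 = 2, and the invariant factors of ∂_2 are all 1, so H_1 = Z^2.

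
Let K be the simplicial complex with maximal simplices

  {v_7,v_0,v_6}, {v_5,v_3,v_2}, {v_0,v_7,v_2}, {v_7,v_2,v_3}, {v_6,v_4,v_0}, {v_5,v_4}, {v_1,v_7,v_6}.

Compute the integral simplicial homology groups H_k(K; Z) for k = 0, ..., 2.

K has 8 vertices, 14 edges, 6 triangles.
rank ∂_0 = 0, rank ∂_1 = 7 ⇒ b_0 = 8 − 0 − 7 = 1; all invariant factors of ∂_1 are 1 so no torsion. So H_0 = Z.
rank ∂_1 = 7, rank ∂_2 = 6 ⇒ b_1 = 14 − 7 − 6 = 1; all invariant factors of ∂_2 are 1 so no torsion. So H_1 = Z.
rank ∂_2 = 6, rank ∂_3 = 0 ⇒ b_2 = 6 − 6 − 0 = 0. So H_2 = 0.

H_0 ≅ Z,  H_1 ≅ Z,  H_2 = 0.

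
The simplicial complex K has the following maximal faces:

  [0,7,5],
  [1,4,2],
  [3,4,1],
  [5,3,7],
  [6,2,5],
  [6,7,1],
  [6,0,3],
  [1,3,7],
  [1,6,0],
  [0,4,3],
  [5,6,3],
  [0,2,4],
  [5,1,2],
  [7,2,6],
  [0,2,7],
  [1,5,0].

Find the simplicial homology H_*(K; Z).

Take the total order 0 < 1 < 2 < 3 < 4 < 5 < 6 < 7 on the vertex set. Then K (dimension 2) consists of the simplices:

  0-simplices (8): [0], [1], [2], [3], [4], [5], [6], [7]
  1-simplices (24): (24 of them)
  2-simplices (16): [0,1,5], [0,1,6], [0,2,4], [0,2,7], [0,3,4], [0,3,6], [0,5,7], [1,2,4], [1,2,5], [1,3,4], [1,3,7], [1,6,7], [2,5,6], [2,6,7], [3,5,6], [3,5,7]

giving chain groups C_0 ≅ Z^8, C_1 ≅ Z^24, C_2 ≅ Z^16.

The boundary map ∂_1: C_1 → C_0 is given by ∂[p,q] = [q] − [p].
This gives a 8×24 integer matrix of rank 7; reducing to Smith normal form yields diagonal entries (1,1,1,1,1,1,1).

∂_2: C_2 → C_1 sends each 2-simplex [p,q,r] to [q,r] − [p,r] + [p,q]. For instance
  ∂[0,2,4] = [2,4] − [0,4] + [0,2],
  ∂[0,2,7] = [2,7] − [0,7] + [0,2].
As a 24×16 matrix over Z this has rank 15, with invariant factors (1,1,1,1,1,1,1,1,1,1,1,1,1,1,1).

Reading off H_k = ker ∂_k / im ∂_{k+1}:

  H_0: rank C_0 − rank ∂_1 = 8 − 7 = 1, and the invariant factors of ∂_1 are all 1, so H_0 ≅ Z.
  H_1: rank ker ∂_1 − rank ∂_2 = (24 − 7) − 15 = 2, and the invariant factors of ∂_2 are all 1, so H_1 ≅ Z^2.
  H_2: rank ker ∂_2 − rank ∂_3 = (16 − 15) − 0 = 1, and there is no ∂_3, so H_2 ≅ Z.

(K is a triangulation of the torus T^2.)

H_0 = Z,  H_1 = Z^2,  H_2 = Z.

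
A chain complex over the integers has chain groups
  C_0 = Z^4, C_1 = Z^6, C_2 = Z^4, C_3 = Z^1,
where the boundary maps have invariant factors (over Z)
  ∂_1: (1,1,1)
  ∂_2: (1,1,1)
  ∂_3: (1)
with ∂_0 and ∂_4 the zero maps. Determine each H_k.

H_0: b_0 = 4 − 0 − 3 = 1; torsion from ∂_1 factors > 1: none. So H_0 ≅ Z.
H_1: b_1 = 6 − 3 − 3 = 0; torsion from ∂_2 factors > 1: none. So H_1 ≅ 0.
H_2: b_2 = 4 − 3 − 1 = 0; torsion from ∂_3 factors > 1: none. So H_2 ≅ 0.
H_3: b_3 = 1 − 1 − 0 = 0; torsion from ∂_4 factors > 1: none. So H_3 ≅ 0.

H_0 ≅ Z,  H_1 = 0,  H_2 = 0,  H_3 = 0.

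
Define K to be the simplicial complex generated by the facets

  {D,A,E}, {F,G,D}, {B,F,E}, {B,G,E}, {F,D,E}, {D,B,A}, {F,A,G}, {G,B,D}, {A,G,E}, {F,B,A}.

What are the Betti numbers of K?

b_0 = 1, b_1 = 0, b_2 = 0.

Fix the vertex order A < B < D < E < F < G and write every simplex with vertices in increasing order. Then dim K = 2 and the simplices of K are:

  0-simplices (6): A, B, D, E, F, G
  1-simplices (15): AB, AD, AE, AF, AG, BD, BE, BF, BG, DE, DF, DG, EF, EG, FG
  2-simplices (10): ABD, ABF, ADE, AEG, AFG, BDG, BEF, BEG, DEF, DFG

so the chain groups are C_0 ≅ Z^6, C_1 ≅ Z^15, C_2 ≅ Z^10.

The boundary map ∂_1: C_1 → C_0 sends each edge [p,q] (with p < q) to q − p. For instance
  ∂DE = E − D.
As a 6×15 matrix over Z this has rank 5, with invariant factors (1,1,1,1,1).

Boundary ∂_2: C_2 → C_1 acts by ∂[p,q,r] = [q,r] − [p,r] + [p,q]. For instance
  ∂ABD = BD − AD + AB,
  ∂BEF = EF − BF + BE.
The 15×10 boundary matrix has rank 10 and Smith normal form diag(1,1,1,1,1,1,1,1,1,2).

Now H_k = ker ∂_k / im ∂_{k+1}, so:

  H_0: rank C_0 − rank ∂_1 = 6 − 5 = 1, and the invariant factors of ∂_1 are all 1, so H_0 ≅ Z.
  H_1: rank ker ∂_1 − rank ∂_2 = (15 − 5) − 10 = 0, and ∂_2 has invariant factor 2 > 1, so H_1 ≅ Z/2.
  H_2: rank ker ∂_2 − rank ∂_3 = (10 − 10) − 0 = 0, and there is no ∂_3, so H_2 ≅ 0.

(K is a triangulation of the real projective plane RP^2.)

Hence the Betti numbers are b_0 = 1, b_1 = 0, b_2 = 0.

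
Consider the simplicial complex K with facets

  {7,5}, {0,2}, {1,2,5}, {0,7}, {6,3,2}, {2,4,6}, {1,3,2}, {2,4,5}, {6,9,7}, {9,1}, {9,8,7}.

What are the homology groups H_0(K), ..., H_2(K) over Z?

H_0 ≅ Z,  H_1 ≅ Z^3,  H_2 = 0.

We work with the vertex ordering 0 < 1 < 2 < 3 < 4 < 5 < 6 < 7 < 8 < 9. The simplices of K, each written with vertices in increasing order, are:

  0-simplices (10): [0], [1], [2], [3], [4], [5], [6], [7], [8], [9]
  1-simplices (19): [0,2], [0,7], [1,2], [1,3], [1,5], [1,9], [2,3], [2,4], [2,5], [2,6], [3,6], [4,5], [4,6], [5,7], [6,7], [6,9], [7,8], [7,9], [8,9]
  2-simplices (7): [1,2,3], [1,2,5], [2,3,6], [2,4,5], [2,4,6], [6,7,9], [7,8,9]

Hence C_0 ≅ Z^10, C_1 ≅ Z^19, C_2 ≅ Z^7.

∂_1: C_1 → C_0 sends each edge [p,q] (with p < q) to q − p. For instance
  ∂[3,6] = [6] − [3].
This gives a 10×19 integer matrix of rank 9; reducing to Smith normal form yields diagonal entries (1,1,1,1,1,1,1,1,1).

Boundary ∂_2: C_2 → C_1 sends each 2-simplex [p,q,r] to [q,r] − [p,r] + [p,q]. For instance
  ∂[2,4,6] = [4,6] − [2,6] + [2,4],
  ∂[2,4,5] = [4,5] − [2,5] + [2,4].
This gives a 19×7 integer matrix of rank 7; reducing to Smith normal form yields diagonal entries (1,1,1,1,1,1,1).

From H_k ≅ ker(∂_k) / im(∂_{k+1}) we obtain:

  H_0: rank C_0 − rank ∂_1 = 10 − 9 = 1, and the invariant factors of ∂_1 are all 1, so H_0 ≅ Z.
  H_1: rank ker ∂_1 − rank ∂_2 = (19 − 9) − 7 = 3, and the invariant factors of ∂_2 are all 1, so H_1 ≅ Z^3.
  H_2: rank ker ∂_2 − rank ∂_3 = (7 − 7) − 0 = 0, and there is no ∂_3, so H_2 ≅ 0.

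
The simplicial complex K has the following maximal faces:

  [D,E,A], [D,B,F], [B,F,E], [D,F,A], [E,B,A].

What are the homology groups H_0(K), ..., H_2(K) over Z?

Fix the vertex order A < B < D < E < F and write every simplex with vertices in increasing order. Then dim K = 2 and the simplices of K are:

  0-simplices (5): A, B, D, E, F
  1-simplices (10): AB, AD, AE, AF, BD, BE, BF, DE, DF, EF
  2-simplices (5): ABE, ADE, ADF, BDF, BEF

Hence C_0 ≅ Z^5, C_1 ≅ Z^10, C_2 ≅ Z^5.

Boundary ∂_1: C_1 → C_0 is given by ∂[p,q] = [q] − [p]. For instance
  ∂BD = D − B.
The 5×10 boundary matrix has rank 4 and Smith normal form diag(1,1,1,1).

The boundary map ∂_2: C_2 → C_1 sends each 2-simplex [p,q,r] to [q,r] − [p,r] + [p,q]. For instance
  ∂ADF = DF − AF + AD,
  ∂BEF = EF − BF + BE.
This gives a 10×5 integer matrix of rank 5; reducing to Smith normal form yields diagonal entries (1,1,1,1,1).

From H_k ≅ ker(∂_k) / im(∂_{k+1}) we obtain:

  H_0: rank C_0 − rank ∂_1 = 5 − 4 = 1, and the invariant factors of ∂_1 are all 1, so H_0 = Z.
  H_1: rank ker ∂_1 − rank ∂_2 = (10 − 4) − 5 = 1, and the invariant factors of ∂_2 are all 1, so H_1 = Z.
  H_2: rank ker ∂_2 − rank ∂_3 = (5 − 5) − 0 = 0, and there is no ∂_3, so H_2 = 0.

H_0 = Z,  H_1 = Z,  H_2 = 0.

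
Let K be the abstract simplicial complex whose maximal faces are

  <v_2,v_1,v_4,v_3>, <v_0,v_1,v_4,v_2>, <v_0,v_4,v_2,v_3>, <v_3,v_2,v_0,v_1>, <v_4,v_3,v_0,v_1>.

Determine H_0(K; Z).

H_0 ≅ Z.

We work with the vertex ordering v_0 < v_1 < v_2 < v_3 < v_4. The simplices of K, each written with vertices in increasing order, are:

  0-simplices (5): [v_0], [v_1], [v_2], [v_3], [v_4]
  1-simplices (10): [v_0,v_1], [v_0,v_2], [v_0,v_3], [v_0,v_4], [v_1,v_2], [v_1,v_3], [v_1,v_4], [v_2,v_3], [v_2,v_4], [v_3,v_4]
  2-simplices (10): [v_0,v_1,v_2], [v_0,v_1,v_3], [v_0,v_1,v_4], [v_0,v_2,v_3], [v_0,v_2,v_4], [v_0,v_3,v_4], [v_1,v_2,v_3], [v_1,v_2,v_4], [v_1,v_3,v_4], [v_2,v_3,v_4]
  3-simplices (5): [v_0,v_1,v_2,v_3], [v_0,v_1,v_2,v_4], [v_0,v_1,v_3,v_4], [v_0,v_2,v_3,v_4], [v_1,v_2,v_3,v_4]

giving chain groups C_0 ≅ Z^5, C_1 ≅ Z^10, C_2 ≅ Z^10, C_3 ≅ Z^5.

∂_1: C_1 → C_0 is given by ∂[p,q] = [q] − [p]. For instance
  ∂[v_0,v_2] = [v_2] − [v_0].
The 5×10 boundary matrix has rank 4 and Smith normal form diag(1,1,1,1).

Boundary ∂_2: C_2 → C_1 acts by ∂[p,q,r] = [q,r] − [p,r] + [p,q]. For instance
  ∂[v_1,v_3,v_4] = [v_3,v_4] − [v_1,v_4] + [v_1,v_3],
  ∂[v_0,v_1,v_4] = [v_1,v_4] − [v_0,v_4] + [v_0,v_1].
This gives a 10×10 integer matrix of rank 6; reducing to Smith normal form yields diagonal entries (1,1,1,1,1,1).

Boundary ∂_3: C_3 → C_2 sends each 3-simplex σ to the alternating sum Σ_i (−1)^i (σ with its i-th vertex removed). For instance
  ∂[v_0,v_2,v_3,v_4] = [v_2,v_3,v_4] − [v_0,v_3,v_4] + [v_0,v_2,v_4] − [v_0,v_2,v_3],
  ∂[v_0,v_1,v_3,v_4] = [v_1,v_3,v_4] − [v_0,v_3,v_4] + [v_0,v_1,v_4] − [v_0,v_1,v_3].
The 10×5 boundary matrix has rank 4 and Smith normal form diag(1,1,1,1).

Reading off H_k = ker ∂_k / im ∂_{k+1}:

  H_0: rank C_0 − rank ∂_1 = 5 − 4 = 1, and the invariant factors of ∂_1 are all 1, so H_0 ≅ Z.

(K is a triangulation of the 3-sphere S^3.)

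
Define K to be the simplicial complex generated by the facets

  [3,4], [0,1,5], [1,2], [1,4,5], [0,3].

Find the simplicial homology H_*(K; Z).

K has 6 vertices, 8 edges, 2 triangles.
rank ∂_0 = 0, rank ∂_1 = 5 ⇒ b_0 = 6 − 0 − 5 = 1; all invariant factors of ∂_1 are 1 so no torsion. So H_0 = Z.
rank ∂_1 = 5, rank ∂_2 = 2 ⇒ b_1 = 8 − 5 − 2 = 1; all invariant factors of ∂_2 are 1 so no torsion. So H_1 = Z.
rank ∂_2 = 2, rank ∂_3 = 0 ⇒ b_2 = 2 − 2 − 0 = 0. So H_2 = 0.

H_0 = Z,  H_1 = Z,  H_2 = 0.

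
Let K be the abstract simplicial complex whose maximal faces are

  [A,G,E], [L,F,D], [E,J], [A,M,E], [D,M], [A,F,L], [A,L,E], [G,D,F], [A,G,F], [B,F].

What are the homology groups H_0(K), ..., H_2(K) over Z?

H_0 ≅ Z,  H_1 ≅ Z,  H_2 = 0.

Order the vertices as A < B < D < E < F < G < J < L < M. Listing each simplex with vertices in this order, K has dimension 2 with simplices:

  0-simplices (9): A, B, D, E, F, G, J, L, M
  1-simplices (16): AE, AF, AG, AL, AM, BF, DF, DG, DL, DM, EG, EJ, EL, EM, FG, FL
  2-simplices (7): AEG, AEL, AEM, AFG, AFL, DFG, DFL

Hence C_0 ≅ Z^9, C_1 ≅ Z^16, C_2 ≅ Z^7.

The boundary map ∂_1: C_1 → C_0 sends each edge [p,q] (with p < q) to q − p. For instance
  ∂EG = G − E.
The resulting 9×16 matrix has rank 8, and its Smith normal form has invariant factors (1,1,1,1,1,1,1,1).

∂_2: C_2 → C_1 sends each 2-simplex [p,q,r] to [q,r] − [p,r] + [p,q]. For instance
  ∂AFL = FL − AL + AF,
  ∂DFG = FG − DG + DF.
As a 16×7 matrix over Z this has rank 7, with invariant factors (1,1,1,1,1,1,1).

Now H_k = ker ∂_k / im ∂_{k+1}, so:

  H_0: rank C_0 − rank ∂_1 = 9 − 8 = 1, and the invariant factors of ∂_1 are all 1, so H_0 = Z.
  H_1: rank ker ∂_1 − rank ∂_2 = (16 − 8) − 7 = 1, and the invariant factors of ∂_2 are all 1, so H_1 = Z.
  H_2: rank ker ∂_2 − rank ∂_3 = (7 − 7) − 0 = 0, and there is no ∂_3, so H_2 = 0.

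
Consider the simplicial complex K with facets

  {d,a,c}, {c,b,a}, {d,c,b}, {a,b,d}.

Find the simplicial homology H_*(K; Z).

H_0 = Z,  H_1 = 0,  H_2 = Z.

Take the total order a < b < c < d on the vertex set. Then K (dimension 2) consists of the simplices:

  0-simplices (4): a, b, c, d
  1-simplices (6): ab, ac, ad, bc, bd, cd
  2-simplices (4): abc, abd, acd, bcd

Hence C_0 ≅ Z^4, C_1 ≅ Z^6, C_2 ≅ Z^4.

Boundary ∂_1: C_1 → C_0 maps an edge to its endpoints' difference, ∂[p,q] = q − p. For instance
  ∂ac = c − a.
As a 4×6 matrix over Z this has rank 3, with invariant factors (1,1,1).

Boundary ∂_2: C_2 → C_1 maps a triangle to the signed sum of its edges. For instance
  ∂bcd = cd − bd + bc,
  ∂acd = cd − ad + ac.
The 6×4 boundary matrix has rank 3 and Smith normal form diag(1,1,1).

Computing H_k = (kernel of ∂_k) / (image of ∂_{k+1}):

  H_0: rank C_0 − rank ∂_1 = 4 − 3 = 1, and the invariant factors of ∂_1 are all 1, so H_0 = Z.
  H_1: rank ker ∂_1 − rank ∂_2 = (6 − 3) − 3 = 0, and the invariant factors of ∂_2 are all 1, so H_1 = 0.
  H_2: rank ker ∂_2 − rank ∂_3 = (4 − 3) − 0 = 1, and there is no ∂_3, so H_2 = Z.

As a check, the Euler characteristic is 4 − 6 + 4 = 2, which agrees with 1 − 0 + 1 = 2.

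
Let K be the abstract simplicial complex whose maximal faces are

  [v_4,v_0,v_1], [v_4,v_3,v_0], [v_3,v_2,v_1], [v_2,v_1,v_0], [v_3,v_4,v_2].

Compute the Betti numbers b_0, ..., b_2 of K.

b_0 = 1, b_1 = 1, b_2 = 0.

K has 5 vertices, 10 edges, 5 triangles.
rank ∂_0 = 0, rank ∂_1 = 4 ⇒ b_0 = 5 − 0 − 4 = 1; all invariant factors of ∂_1 are 1 so no torsion. So H_0 = Z.
rank ∂_1 = 4, rank ∂_2 = 5 ⇒ b_1 = 10 − 4 − 5 = 1; all invariant factors of ∂_2 are 1 so no torsion. So H_1 = Z.
rank ∂_2 = 5, rank ∂_3 = 0 ⇒ b_2 = 5 − 5 − 0 = 0. So H_2 = 0.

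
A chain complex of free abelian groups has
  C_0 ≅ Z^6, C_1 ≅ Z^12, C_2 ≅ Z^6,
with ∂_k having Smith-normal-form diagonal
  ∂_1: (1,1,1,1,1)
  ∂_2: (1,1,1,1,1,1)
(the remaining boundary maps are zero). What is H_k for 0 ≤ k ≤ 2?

H_0: b_0 = 6 − 0 − 5 = 1; torsion from ∂_1 factors > 1: none. So H_0 = Z.
H_1: b_1 = 12 − 5 − 6 = 1; torsion from ∂_2 factors > 1: none. So H_1 = Z.
H_2: b_2 = 6 − 6 − 0 = 0; torsion from ∂_3 factors > 1: none. So H_2 = 0.

H_0 = Z,  H_1 = Z,  H_2 = 0.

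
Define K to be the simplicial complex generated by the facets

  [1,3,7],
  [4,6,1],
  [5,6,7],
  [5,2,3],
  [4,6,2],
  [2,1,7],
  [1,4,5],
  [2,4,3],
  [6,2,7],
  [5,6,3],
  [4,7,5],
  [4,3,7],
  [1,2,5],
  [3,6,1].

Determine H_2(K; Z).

K has 7 vertices, 21 edges, 14 triangles.
rank ∂_2 = 13, rank ∂_3 = 0 ⇒ b_2 = 14 − 13 − 0 = 1. So H_2 ≅ Z.

H_2 = Z.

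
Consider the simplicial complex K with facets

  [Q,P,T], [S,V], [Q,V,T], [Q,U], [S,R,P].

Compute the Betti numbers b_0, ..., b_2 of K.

b_0 = 1, b_1 = 1, b_2 = 0.

Order the vertices as P < Q < R < S < T < U < V. Listing each simplex with vertices in this order, K has dimension 2 with simplices:

  0-simplices (7): P, Q, R, S, T, U, V
  1-simplices (10): PQ, PR, PS, PT, QT, QU, QV, RS, SV, TV
  2-simplices (3): PQT, PRS, QTV

Hence C_0 ≅ Z^7, C_1 ≅ Z^10, C_2 ≅ Z^3.

The boundary map ∂_1: C_1 → C_0 sends each edge [p,q] (with p < q) to q − p. For instance
  ∂SV = V − S.
This gives a 7×10 integer matrix of rank 6; reducing to Smith normal form yields diagonal entries (1,1,1,1,1,1).

Boundary ∂_2: C_2 → C_1 sends each 2-simplex [p,q,r] to [q,r] − [p,r] + [p,q]. For instance
  ∂PQT = QT − PT + PQ,
  ∂PRS = RS − PS + PR.
As a 10×3 matrix over Z this has rank 3, with invariant factors (1,1,1).

Now H_k = ker ∂_k / im ∂_{k+1}, so:

  H_0: rank C_0 − rank ∂_1 = 7 − 6 = 1, and the invariant factors of ∂_1 are all 1, so H_0 = Z.
  H_1: rank ker ∂_1 − rank ∂_2 = (10 − 6) − 3 = 1, and the invariant factors of ∂_2 are all 1, so H_1 = Z.
  H_2: rank ker ∂_2 − rank ∂_3 = (3 − 3) − 0 = 0, and there is no ∂_3, so H_2 = 0.

As a check, the Euler characteristic is 7 − 10 + 3 = 0, which agrees with 1 − 1 + 0 = 0.

Hence the Betti numbers are b_0 = 1, b_1 = 1, b_2 = 0.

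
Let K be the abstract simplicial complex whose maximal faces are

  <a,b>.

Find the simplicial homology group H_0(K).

Order the vertices as a < b. Listing each simplex with vertices in this order, K has dimension 1 with simplices:

  0-simplices (2): a, b
  1-simplices (1): ab

Hence C_0 ≅ Z^2, C_1 ≅ Z^1.

Boundary ∂_1: C_1 → C_0 sends each edge [p,q] (with p < q) to q − p. For instance
  ∂ab = b − a.
As a 2×1 matrix over Z this has rank 1, with invariant factors (1).

Now H_k = ker ∂_k / im ∂_{k+1}, so:

  H_0: rank C_0 − rank ∂_1 = 2 − 1 = 1, and the invariant factors of ∂_1 are all 1, so H_0 = Z.

(K is a triangulation of the 1-simplex.)

H_0 ≅ Z.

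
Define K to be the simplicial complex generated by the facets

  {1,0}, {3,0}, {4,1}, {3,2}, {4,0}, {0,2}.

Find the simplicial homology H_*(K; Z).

We work with the vertex ordering 0 < 1 < 2 < 3 < 4. The simplices of K, each written with vertices in increasing order, are:

  0-simplices (5): [0], [1], [2], [3], [4]
  1-simplices (6): [0,1], [0,2], [0,3], [0,4], [1,4], [2,3]

Hence C_0 ≅ Z^5, C_1 ≅ Z^6.

∂_1: C_1 → C_0 sends each edge [p,q] (with p < q) to q − p.
This gives a 5×6 integer matrix of rank 4; reducing to Smith normal form yields diagonal entries (1,1,1,1).

From H_k ≅ ker(∂_k) / im(∂_{k+1}) we obtain:

  H_0: rank C_0 − rank ∂_1 = 5 − 4 = 1, and the invariant factors of ∂_1 are all 1, so H_0 = Z.
  H_1: rank ker ∂_1 − rank ∂_2 = (6 − 4) − 0 = 2, and there is no ∂_2, so H_1 = Z^2.

As a check, the Euler characteristic is 5 − 6 = -1, which agrees with 1 − 2 = -1.
(K is a triangulation of a wedge of 2 circles.)

H_0 = Z,  H_1 = Z^2.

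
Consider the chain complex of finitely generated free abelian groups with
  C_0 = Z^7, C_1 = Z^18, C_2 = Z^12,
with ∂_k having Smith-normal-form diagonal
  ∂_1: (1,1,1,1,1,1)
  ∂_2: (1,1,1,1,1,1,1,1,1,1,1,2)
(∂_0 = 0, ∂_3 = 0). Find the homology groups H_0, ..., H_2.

H_0: b_0 = 7 − 0 − 6 = 1; torsion from ∂_1 factors > 1: none. So H_0 = Z.
H_1: b_1 = 18 − 6 − 12 = 0; torsion from ∂_2 factors > 1: [2]. So H_1 = Z/2Z.
H_2: b_2 = 12 − 12 − 0 = 0; torsion from ∂_3 factors > 1: none. So H_2 = 0.

H_0 = Z,  H_1 = Z/2Z,  H_2 = 0.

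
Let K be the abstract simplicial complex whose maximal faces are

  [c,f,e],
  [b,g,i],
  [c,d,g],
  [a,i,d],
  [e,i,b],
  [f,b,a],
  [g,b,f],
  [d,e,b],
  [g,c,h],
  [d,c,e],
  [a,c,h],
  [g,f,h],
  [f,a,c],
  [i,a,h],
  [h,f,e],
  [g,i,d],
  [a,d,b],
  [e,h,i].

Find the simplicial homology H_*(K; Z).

H_0 = Z,  H_1 = Z ⊕ Z/2Z,  H_2 = 0.

Order the vertices as a < b < c < d < e < f < g < h < i. Listing each simplex with vertices in this order, K has dimension 2 with simplices:

  0-simplices (9): a, b, c, d, e, f, g, h, i
  1-simplices (27): ab, ac, ad, af, ah, ai, bd, be, bf, bg, bi, cd, ce, cf, cg, ch, de, dg, di, ef, eh, ei, fg, fh, gh, gi, hi
  2-simplices (18): abd, abf, acf, ach, adi, ahi, bde, bei, bfg, bgi, cde, cdg, cef, cgh, dgi, efh, ehi, fgh

giving chain groups C_0 ≅ Z^9, C_1 ≅ Z^27, C_2 ≅ Z^18.

Boundary ∂_1: C_1 → C_0 sends each edge [p,q] (with p < q) to q − p. For instance
  ∂fh = h − f.
This gives a 9×27 integer matrix of rank 8; reducing to Smith normal form yields diagonal entries (1,1,1,1,1,1,1,1).

The boundary map ∂_2: C_2 → C_1 sends each 2-simplex [p,q,r] to [q,r] − [p,r] + [p,q]. For instance
  ∂bei = ei − bi + be,
  ∂cgh = gh − ch + cg.
The resulting 27×18 matrix has rank 18, and its Smith normal form has invariant factors (1,1,1,1,1,1,1,1,1,1,1,1,1,1,1,1,1,2).

From H_k ≅ ker(∂_k) / im(∂_{k+1}) we obtain:

  H_0: rank C_0 − rank ∂_1 = 9 − 8 = 1, and the invariant factors of ∂_1 are all 1, so H_0 = Z.
  H_1: rank ker ∂_1 − rank ∂_2 = (27 − 8) − 18 = 1, and ∂_2 has invariant factor 2 > 1, so H_1 = Z ⊕ Z/2Z.
  H_2: rank ker ∂_2 − rank ∂_3 = (18 − 18) − 0 = 0, and there is no ∂_3, so H_2 = 0.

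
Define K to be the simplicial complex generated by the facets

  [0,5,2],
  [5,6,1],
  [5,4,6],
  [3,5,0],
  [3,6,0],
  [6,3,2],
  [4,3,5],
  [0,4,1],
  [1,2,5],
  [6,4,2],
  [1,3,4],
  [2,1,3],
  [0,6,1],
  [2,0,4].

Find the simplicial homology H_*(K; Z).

H_0 ≅ Z,  H_1 ≅ Z^2,  H_2 ≅ Z.

Order the vertices as 0 < 1 < 2 < 3 < 4 < 5 < 6. Listing each simplex with vertices in this order, K has dimension 2 with simplices:

  0-simplices (7): [0], [1], [2], [3], [4], [5], [6]
  1-simplices (21): [0,1], [0,2], [0,3], [0,4], [0,5], [0,6], [1,2], [1,3], [1,4], [1,5], [1,6], [2,3], [2,4], [2,5], [2,6], [3,4], [3,5], [3,6], [4,5], [4,6], [5,6]
  2-simplices (14): [0,1,4], [0,1,6], [0,2,4], [0,2,5], [0,3,5], [0,3,6], [1,2,3], [1,2,5], [1,3,4], [1,5,6], [2,3,6], [2,4,6], [3,4,5], [4,5,6]

giving chain groups C_0 ≅ Z^7, C_1 ≅ Z^21, C_2 ≅ Z^14.

∂_1: C_1 → C_0 maps an edge to its endpoints' difference, ∂[p,q] = q − p.
As a 7×21 matrix over Z this has rank 6, with invariant factors (1,1,1,1,1,1).

∂_2: C_2 → C_1 maps a triangle to the signed sum of its edges. For instance
  ∂[1,5,6] = [5,6] − [1,6] + [1,5],
  ∂[3,4,5] = [4,5] − [3,5] + [3,4].
The resulting 21×14 matrix has rank 13, and its Smith normal form has invariant factors (1,1,1,1,1,1,1,1,1,1,1,1,1).

From H_k ≅ ker(∂_k) / im(∂_{k+1}) we obtain:

  H_0: rank C_0 − rank ∂_1 = 7 − 6 = 1, and the invariant factors of ∂_1 are all 1, so H_0 ≅ Z.
  H_1: rank ker ∂_1 − rank ∂_2 = (21 − 6) − 13 = 2, and the invariant factors of ∂_2 are all 1, so H_1 ≅ Z^2.
  H_2: rank ker ∂_2 − rank ∂_3 = (14 − 13) − 0 = 1, and there is no ∂_3, so H_2 ≅ Z.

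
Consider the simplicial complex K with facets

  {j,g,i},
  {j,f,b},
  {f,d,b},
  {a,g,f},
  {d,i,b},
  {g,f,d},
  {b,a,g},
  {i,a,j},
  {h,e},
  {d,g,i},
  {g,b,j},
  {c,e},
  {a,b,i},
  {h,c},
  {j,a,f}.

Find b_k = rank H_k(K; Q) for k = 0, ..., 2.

b_0 = 2, b_1 = 1, b_2 = 0.

Order the vertices as a < b < c < d < e < f < g < h < i < j. Listing each simplex with vertices in this order, K has dimension 2 with simplices:

  0-simplices (10): a, b, c, d, e, f, g, h, i, j
  1-simplices (21): ab, af, ag, ai, aj, bd, bf, bg, bi, bj, ce, ch, df, dg, di, eh, fg, fj, gi, gj, ij
  2-simplices (12): abg, abi, afg, afj, aij, bdf, bdi, bfj, bgj, dfg, dgi, gij

giving chain groups C_0 ≅ Z^10, C_1 ≅ Z^21, C_2 ≅ Z^12.

The boundary map ∂_1: C_1 → C_0 sends each edge [p,q] (with p < q) to q − p.
The 10×21 boundary matrix has rank 8 and Smith normal form diag(1,1,1,1,1,1,1,1).

The boundary map ∂_2: C_2 → C_1 maps a triangle to the signed sum of its edges. For instance
  ∂bgj = gj − bj + bg,
  ∂aij = ij − aj + ai.
As a 21×12 matrix over Z this has rank 12, with invariant factors (1,1,1,1,1,1,1,1,1,1,1,2).

Computing H_k = (kernel of ∂_k) / (image of ∂_{k+1}):

  H_0: rank C_0 − rank ∂_1 = 10 − 8 = 2, and the invariant factors of ∂_1 are all 1, so H_0 ≅ Z^2.
  H_1: rank ker ∂_1 − rank ∂_2 = (21 − 8) − 12 = 1, and ∂_2 has invariant factor 2 > 1, so H_1 ≅ Z ⊕ Z/2.
  H_2: rank ker ∂_2 − rank ∂_3 = (12 − 12) − 0 = 0, and there is no ∂_3, so H_2 ≅ 0.

Hence the Betti numbers are b_0 = 2, b_1 = 1, b_2 = 0.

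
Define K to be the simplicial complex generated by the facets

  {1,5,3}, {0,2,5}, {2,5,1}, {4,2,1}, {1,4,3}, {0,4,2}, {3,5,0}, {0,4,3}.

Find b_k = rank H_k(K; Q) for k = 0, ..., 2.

We work with the vertex ordering 0 < 1 < 2 < 3 < 4 < 5. The simplices of K, each written with vertices in increasing order, are:

  0-simplices (6): [0], [1], [2], [3], [4], [5]
  1-simplices (12): [0,2], [0,3], [0,4], [0,5], [1,2], [1,3], [1,4], [1,5], [2,4], [2,5], [3,4], [3,5]
  2-simplices (8): [0,2,4], [0,2,5], [0,3,4], [0,3,5], [1,2,4], [1,2,5], [1,3,4], [1,3,5]

so the chain groups are C_0 ≅ Z^6, C_1 ≅ Z^12, C_2 ≅ Z^8.

Boundary ∂_1: C_1 → C_0 sends each edge [p,q] (with p < q) to q − p. For instance
  ∂[0,5] = [5] − [0].
As a 6×12 matrix over Z this has rank 5, with invariant factors (1,1,1,1,1).

Boundary ∂_2: C_2 → C_1 sends each 2-simplex [p,q,r] to [q,r] − [p,r] + [p,q]. For instance
  ∂[0,2,5] = [2,5] − [0,5] + [0,2],
  ∂[0,3,5] = [3,5] − [0,5] + [0,3].
The resulting 12×8 matrix has rank 7, and its Smith normal form has invariant factors (1,1,1,1,1,1,1).

Reading off H_k = ker ∂_k / im ∂_{k+1}:

  H_0: rank C_0 − rank ∂_1 = 6 − 5 = 1, and the invariant factors of ∂_1 are all 1, so H_0 = Z.
  H_1: rank ker ∂_1 − rank ∂_2 = (12 − 5) − 7 = 0, and the invariant factors of ∂_2 are all 1, so H_1 = 0.
  H_2: rank ker ∂_2 − rank ∂_3 = (8 − 7) − 0 = 1, and there is no ∂_3, so H_2 = Z.

Hence the Betti numbers are b_0 = 1, b_1 = 0, b_2 = 1.

b_0 = 1, b_1 = 0, b_2 = 1.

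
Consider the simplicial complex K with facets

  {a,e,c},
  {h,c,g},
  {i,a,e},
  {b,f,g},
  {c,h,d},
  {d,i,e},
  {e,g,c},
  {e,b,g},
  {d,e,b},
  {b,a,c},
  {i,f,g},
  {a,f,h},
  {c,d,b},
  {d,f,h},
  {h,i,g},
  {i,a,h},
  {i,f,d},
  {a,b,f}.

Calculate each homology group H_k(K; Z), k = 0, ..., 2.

Fix the vertex order a < b < c < d < e < f < g < h < i and write every simplex with vertices in increasing order. Then dim K = 2 and the simplices of K are:

  0-simplices (9): a, b, c, d, e, f, g, h, i
  1-simplices (27): ab, ac, ae, af, ah, ai, bc, bd, be, bf, bg, cd, ce, cg, ch, de, df, dh, di, eg, ei, fg, fh, fi, gh, gi, hi
  2-simplices (18): abc, abf, ace, aei, afh, ahi, bcd, bde, beg, bfg, cdh, ceg, cgh, dei, dfh, dfi, fgi, ghi

Hence C_0 ≅ Z^9, C_1 ≅ Z^27, C_2 ≅ Z^18.

Boundary ∂_1: C_1 → C_0 sends each edge [p,q] (with p < q) to q − p. For instance
  ∂dh = h − d.
This gives a 9×27 integer matrix of rank 8; reducing to Smith normal form yields diagonal entries (1,1,1,1,1,1,1,1).

The boundary map ∂_2: C_2 → C_1 acts by ∂[p,q,r] = [q,r] − [p,r] + [p,q]. For instance
  ∂bcd = cd − bd + bc,
  ∂ceg = eg − cg + ce.
The 27×18 boundary matrix has rank 18 and Smith normal form diag(1,1,1,1,1,1,1,1,1,1,1,1,1,1,1,1,1,2).

Computing H_k = (kernel of ∂_k) / (image of ∂_{k+1}):

  H_0: rank C_0 − rank ∂_1 = 9 − 8 = 1, and the invariant factors of ∂_1 are all 1, so H_0 = Z.
  H_1: rank ker ∂_1 − rank ∂_2 = (27 − 8) − 18 = 1, and ∂_2 has invariant factor 2 > 1, so H_1 = Z ⊕ Z/2.
  H_2: rank ker ∂_2 − rank ∂_3 = (18 − 18) − 0 = 0, and there is no ∂_3, so H_2 = 0.

As a check, the Euler characteristic is 9 − 27 + 18 = 0, which agrees with 1 − 1 + 0 = 0.
(K is a triangulation of the Klein bottle.)

H_0 ≅ Z,  H_1 ≅ Z ⊕ Z/2,  H_2 = 0.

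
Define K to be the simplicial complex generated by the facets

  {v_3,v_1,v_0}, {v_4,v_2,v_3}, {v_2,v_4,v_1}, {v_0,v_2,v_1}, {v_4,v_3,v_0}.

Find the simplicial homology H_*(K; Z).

H_0 ≅ Z,  H_1 ≅ Z,  H_2 = 0.

Order the vertices as v_0 < v_1 < v_2 < v_3 < v_4. Listing each simplex with vertices in this order, K has dimension 2 with simplices:

  0-simplices (5): [v_0], [v_1], [v_2], [v_3], [v_4]
  1-simplices (10): [v_0,v_1], [v_0,v_2], [v_0,v_3], [v_0,v_4], [v_1,v_2], [v_1,v_3], [v_1,v_4], [v_2,v_3], [v_2,v_4], [v_3,v_4]
  2-simplices (5): [v_0,v_1,v_2], [v_0,v_1,v_3], [v_0,v_3,v_4], [v_1,v_2,v_4], [v_2,v_3,v_4]

so the chain groups are C_0 ≅ Z^5, C_1 ≅ Z^10, C_2 ≅ Z^5.

The boundary map ∂_1: C_1 → C_0 is given by ∂[p,q] = [q] − [p]. For instance
  ∂[v_3,v_4] = [v_4] − [v_3].
The resulting 5×10 matrix has rank 4, and its Smith normal form has invariant factors (1,1,1,1).

Boundary ∂_2: C_2 → C_1 sends each 2-simplex [p,q,r] to [q,r] − [p,r] + [p,q]. For instance
  ∂[v_0,v_1,v_2] = [v_1,v_2] − [v_0,v_2] + [v_0,v_1],
  ∂[v_0,v_1,v_3] = [v_1,v_3] − [v_0,v_3] + [v_0,v_1].
The 10×5 boundary matrix has rank 5 and Smith normal form diag(1,1,1,1,1).

From H_k ≅ ker(∂_k) / im(∂_{k+1}) we obtain:

  H_0: rank C_0 − rank ∂_1 = 5 − 4 = 1, and the invariant factors of ∂_1 are all 1, so H_0 ≅ Z.
  H_1: rank ker ∂_1 − rank ∂_2 = (10 − 4) − 5 = 1, and the invariant factors of ∂_2 are all 1, so H_1 ≅ Z.
  H_2: rank ker ∂_2 − rank ∂_3 = (5 − 5) − 0 = 0, and there is no ∂_3, so H_2 ≅ 0.

As a check, the Euler characteristic is 5 − 10 + 5 = 0, which agrees with 1 − 1 + 0 = 0.
(K is a triangulation of the Möbius band.)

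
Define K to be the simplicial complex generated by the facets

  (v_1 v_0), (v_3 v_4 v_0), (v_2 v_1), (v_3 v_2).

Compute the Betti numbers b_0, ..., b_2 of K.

We work with the vertex ordering v_0 < v_1 < v_2 < v_3 < v_4. The simplices of K, each written with vertices in increasing order, are:

  0-simplices (5): [v_0], [v_1], [v_2], [v_3], [v_4]
  1-simplices (6): [v_0,v_1], [v_0,v_3], [v_0,v_4], [v_1,v_2], [v_2,v_3], [v_3,v_4]
  2-simplices (1): [v_0,v_3,v_4]

giving chain groups C_0 ≅ Z^5, C_1 ≅ Z^6, C_2 ≅ Z^1.

The boundary map ∂_1: C_1 → C_0 is given by ∂[p,q] = [q] − [p]. For instance
  ∂[v_0,v_4] = [v_4] − [v_0].
The resulting 5×6 matrix has rank 4, and its Smith normal form has invariant factors (1,1,1,1).

Boundary ∂_2: C_2 → C_1 sends each 2-simplex [p,q,r] to [q,r] − [p,r] + [p,q]. For instance
  ∂[v_0,v_3,v_4] = [v_3,v_4] − [v_0,v_4] + [v_0,v_3].
As a 6×1 matrix over Z this has rank 1, with invariant factors (1).

Now H_k = ker ∂_k / im ∂_{k+1}, so:

  H_0: rank C_0 − rank ∂_1 = 5 − 4 = 1, and the invariant factors of ∂_1 are all 1, so H_0 ≅ Z.
  H_1: rank ker ∂_1 − rank ∂_2 = (6 − 4) − 1 = 1, and the invariant factors of ∂_2 are all 1, so H_1 ≅ Z.
  H_2: rank ker ∂_2 − rank ∂_3 = (1 − 1) − 0 = 0, and there is no ∂_3, so H_2 ≅ 0.

As a check, the Euler characteristic is 5 − 6 + 1 = 0, which agrees with 1 − 1 + 0 = 0.

Hence the Betti numbers are b_0 = 1, b_1 = 1, b_2 = 0.

b_0 = 1, b_1 = 1, b_2 = 0.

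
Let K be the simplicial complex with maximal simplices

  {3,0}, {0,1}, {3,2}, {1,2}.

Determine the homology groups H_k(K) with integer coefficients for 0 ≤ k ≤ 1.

H_0 ≅ Z,  H_1 ≅ Z.

Take the total order 0 < 1 < 2 < 3 on the vertex set. Then K (dimension 1) consists of the simplices:

  0-simplices (4): [0], [1], [2], [3]
  1-simplices (4): [0,1], [0,3], [1,2], [2,3]

Hence C_0 ≅ Z^4, C_1 ≅ Z^4.

The boundary map ∂_1: C_1 → C_0 is given by ∂[p,q] = [q] − [p].
The resulting 4×4 matrix has rank 3, and its Smith normal form has invariant factors (1,1,1).

Now H_k = ker ∂_k / im ∂_{k+1}, so:

  H_0: rank C_0 − rank ∂_1 = 4 − 3 = 1, and the invariant factors of ∂_1 are all 1, so H_0 = Z.
  H_1: rank ker ∂_1 − rank ∂_2 = (4 − 3) − 0 = 1, and there is no ∂_2, so H_1 = Z.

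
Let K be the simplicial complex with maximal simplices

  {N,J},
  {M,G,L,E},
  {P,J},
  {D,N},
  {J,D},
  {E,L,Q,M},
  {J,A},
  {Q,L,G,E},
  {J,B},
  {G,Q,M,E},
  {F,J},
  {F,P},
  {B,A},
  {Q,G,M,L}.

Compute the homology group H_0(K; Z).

H_0 = Z^2.

Order the vertices as A < B < D < E < F < G < J < L < M < N < P < Q. Listing each simplex with vertices in this order, K has dimension 3 with simplices:

  0-simplices (12): A, B, D, E, F, G, J, L, M, N, P, Q
  1-simplices (19): AB, AJ, BJ, DJ, DN, EG, EL, EM, EQ, FJ, FP, GL, GM, GQ, JN, JP, LM, LQ, MQ
  2-simplices (10): EGL, EGM, EGQ, ELM, ELQ, EMQ, GLM, GLQ, GMQ, LMQ
  3-simplices (5): EGLM, EGLQ, EGMQ, ELMQ, GLMQ

so the chain groups are C_0 ≅ Z^12, C_1 ≅ Z^19, C_2 ≅ Z^10, C_3 ≅ Z^5.

The boundary map ∂_1: C_1 → C_0 maps an edge to its endpoints' difference, ∂[p,q] = q − p.
The resulting 12×19 matrix has rank 10, and its Smith normal form has invariant factors (1,1,1,1,1,1,1,1,1,1).

The boundary map ∂_2: C_2 → C_1 maps a triangle to the signed sum of its edges. For instance
  ∂LMQ = MQ − LQ + LM,
  ∂GLQ = LQ − GQ + GL.
As a 19×10 matrix over Z this has rank 6, with invariant factors (1,1,1,1,1,1).

∂_3: C_3 → C_2 sends each 3-simplex σ to the alternating sum Σ_i (−1)^i (σ with its i-th vertex removed). For instance
  ∂EGLM = GLM − ELM + EGM − EGL,
  ∂ELMQ = LMQ − EMQ + ELQ − ELM.
The resulting 10×5 matrix has rank 4, and its Smith normal form has invariant factors (1,1,1,1).

From H_k ≅ ker(∂_k) / im(∂_{k+1}) we obtain:

  H_0: rank C_0 − rank ∂_1 = 12 − 10 = 2, and the invariant factors of ∂_1 are all 1, so H_0 = Z^2.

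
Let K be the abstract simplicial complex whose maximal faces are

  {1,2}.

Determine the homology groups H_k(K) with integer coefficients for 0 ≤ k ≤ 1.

H_0 = Z,  H_1 = 0.

Order the vertices as 1 < 2. Listing each simplex with vertices in this order, K has dimension 1 with simplices:

  0-simplices (2): [1], [2]
  1-simplices (1): [1,2]

so the chain groups are C_0 ≅ Z^2, C_1 ≅ Z^1.

∂_1: C_1 → C_0 maps an edge to its endpoints' difference, ∂[p,q] = q − p.
This gives a 2×1 integer matrix of rank 1; reducing to Smith normal form yields diagonal entries (1).

Reading off H_k = ker ∂_k / im ∂_{k+1}:

  H_0: rank C_0 − rank ∂_1 = 2 − 1 = 1, and the invariant factors of ∂_1 are all 1, so H_0 = Z.
  H_1: rank ker ∂_1 − rank ∂_2 = (1 − 1) − 0 = 0, and there is no ∂_2, so H_1 = 0.

As a check, the Euler characteristic is 2 − 1 = 1, which agrees with 1 − 0 = 1.
(K is a triangulation of the 1-simplex.)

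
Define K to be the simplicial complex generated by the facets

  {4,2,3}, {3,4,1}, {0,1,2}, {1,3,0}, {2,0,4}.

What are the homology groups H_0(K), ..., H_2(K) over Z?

H_0 ≅ Z,  H_1 ≅ Z,  H_2 = 0.

Fix the vertex order 0 < 1 < 2 < 3 < 4 and write every simplex with vertices in increasing order. Then dim K = 2 and the simplices of K are:

  0-simplices (5): [0], [1], [2], [3], [4]
  1-simplices (10): [0,1], [0,2], [0,3], [0,4], [1,2], [1,3], [1,4], [2,3], [2,4], [3,4]
  2-simplices (5): [0,1,2], [0,1,3], [0,2,4], [1,3,4], [2,3,4]

Hence C_0 ≅ Z^5, C_1 ≅ Z^10, C_2 ≅ Z^5.

The boundary map ∂_1: C_1 → C_0 sends each edge [p,q] (with p < q) to q − p. For instance
  ∂[0,3] = [3] − [0].
As a 5×10 matrix over Z this has rank 4, with invariant factors (1,1,1,1).

The boundary map ∂_2: C_2 → C_1 maps a triangle to the signed sum of its edges. For instance
  ∂[0,1,2] = [1,2] − [0,2] + [0,1],
  ∂[1,3,4] = [3,4] − [1,4] + [1,3].
This gives a 10×5 integer matrix of rank 5; reducing to Smith normal form yields diagonal entries (1,1,1,1,1).

From H_k ≅ ker(∂_k) / im(∂_{k+1}) we obtain:

  H_0: rank C_0 − rank ∂_1 = 5 − 4 = 1, and the invariant factors of ∂_1 are all 1, so H_0 ≅ Z.
  H_1: rank ker ∂_1 − rank ∂_2 = (10 − 4) − 5 = 1, and the invariant factors of ∂_2 are all 1, so H_1 ≅ Z.
  H_2: rank ker ∂_2 − rank ∂_3 = (5 − 5) − 0 = 0, and there is no ∂_3, so H_2 ≅ 0.

(K is a triangulation of the Möbius band.)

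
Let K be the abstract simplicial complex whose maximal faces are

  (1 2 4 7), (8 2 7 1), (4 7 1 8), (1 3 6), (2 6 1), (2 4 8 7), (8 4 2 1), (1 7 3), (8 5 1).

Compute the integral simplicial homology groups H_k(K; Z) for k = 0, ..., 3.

We work with the vertex ordering 1 < 2 < 3 < 4 < 5 < 6 < 7 < 8. The simplices of K, each written with vertices in increasing order, are:

  0-simplices (8): [1], [2], [3], [4], [5], [6], [7], [8]
  1-simplices (17): [1,2], [1,3], [1,4], [1,5], [1,6], [1,7], [1,8], [2,4], [2,6], [2,7], [2,8], [3,6], [3,7], [4,7], [4,8], [5,8], [7,8]
  2-simplices (14): [1,2,4], [1,2,6], [1,2,7], [1,2,8], [1,3,6], [1,3,7], [1,4,7], [1,4,8], [1,5,8], [1,7,8], [2,4,7], [2,4,8], [2,7,8], [4,7,8]
  3-simplices (5): [1,2,4,7], [1,2,4,8], [1,2,7,8], [1,4,7,8], [2,4,7,8]

giving chain groups C_0 ≅ Z^8, C_1 ≅ Z^17, C_2 ≅ Z^14, C_3 ≅ Z^5.

Boundary ∂_1: C_1 → C_0 is given by ∂[p,q] = [q] − [p]. For instance
  ∂[1,4] = [4] − [1].
As a 8×17 matrix over Z this has rank 7, with invariant factors (1,1,1,1,1,1,1).

∂_2: C_2 → C_1 maps a triangle to the signed sum of its edges. For instance
  ∂[1,2,4] = [2,4] − [1,4] + [1,2],
  ∂[2,4,8] = [4,8] − [2,8] + [2,4].
The resulting 17×14 matrix has rank 10, and its Smith normal form has invariant factors (1,1,1,1,1,1,1,1,1,1).

Boundary ∂_3: C_3 → C_2 sends each 3-simplex σ to the alternating sum Σ_i (−1)^i (σ with its i-th vertex removed). For instance
  ∂[1,2,7,8] = [2,7,8] − [1,7,8] + [1,2,8] − [1,2,7],
  ∂[1,2,4,8] = [2,4,8] − [1,4,8] + [1,2,8] − [1,2,4].
The resulting 14×5 matrix has rank 4, and its Smith normal form has invariant factors (1,1,1,1).

Reading off H_k = ker ∂_k / im ∂_{k+1}:

  H_0: rank C_0 − rank ∂_1 = 8 − 7 = 1, and the invariant factors of ∂_1 are all 1, so H_0 = Z.
  H_1: rank ker ∂_1 − rank ∂_2 = (17 − 7) − 10 = 0, and the invariant factors of ∂_2 are all 1, so H_1 = 0.
  H_2: rank ker ∂_2 − rank ∂_3 = (14 − 10) − 4 = 0, and the invariant factors of ∂_3 are all 1, so H_2 = 0.
  H_3: rank ker ∂_3 − rank ∂_4 = (5 − 4) − 0 = 1, and there is no ∂_4, so H_3 = Z.

As a check, the Euler characteristic is 8 − 17 + 14 − 5 = 0, which agrees with 1 − 0 + 0 − 1 = 0.

H_0 = Z,  H_1 = 0,  H_2 = 0,  H_3 = Z.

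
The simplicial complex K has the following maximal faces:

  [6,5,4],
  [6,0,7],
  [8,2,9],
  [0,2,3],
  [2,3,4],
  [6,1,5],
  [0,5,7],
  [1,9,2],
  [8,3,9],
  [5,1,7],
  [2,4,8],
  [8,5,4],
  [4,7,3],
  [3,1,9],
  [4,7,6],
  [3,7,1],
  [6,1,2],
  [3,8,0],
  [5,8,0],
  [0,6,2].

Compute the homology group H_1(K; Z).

H_1 ≅ Z ⊕ Z/2.

Order the vertices as 0 < 1 < 2 < 3 < 4 < 5 < 6 < 7 < 8 < 9. Listing each simplex with vertices in this order, K has dimension 2 with simplices:

  0-simplices (10): [0], [1], [2], [3], [4], [5], [6], [7], [8], [9]
  1-simplices (30): (30 of them)
  2-simplices (20): (20 of them)

giving chain groups C_0 ≅ Z^10, C_1 ≅ Z^30, C_2 ≅ Z^20.

Boundary ∂_1: C_1 → C_0 sends each edge [p,q] (with p < q) to q − p.
As a 10×30 matrix over Z this has rank 9, with invariant factors (1,1,1,1,1,1,1,1,1).

The boundary map ∂_2: C_2 → C_1 acts by ∂[p,q,r] = [q,r] − [p,r] + [p,q]. For instance
  ∂[0,2,6] = [2,6] − [0,6] + [0,2],
  ∂[1,2,6] = [2,6] − [1,6] + [1,2].
The resulting 30×20 matrix has rank 20, and its Smith normal form has invariant factors (1,1,1,1,1,1,1,1,1,1,1,1,1,1,1,1,1,1,1,2).

Computing H_k = (kernel of ∂_k) / (image of ∂_{k+1}):

  H_1: rank ker ∂_1 − rank ∂_2 = (30 − 9) − 20 = 1, and ∂_2 has invariant factor 2 > 1, so H_1 ≅ Z ⊕ Z/2.

(K is a triangulation of the Klein bottle.)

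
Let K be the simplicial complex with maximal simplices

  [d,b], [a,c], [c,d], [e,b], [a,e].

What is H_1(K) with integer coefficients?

Order the vertices as a < b < c < d < e. Listing each simplex with vertices in this order, K has dimension 1 with simplices:

  0-simplices (5): a, b, c, d, e
  1-simplices (5): ac, ae, bd, be, cd

Hence C_0 ≅ Z^5, C_1 ≅ Z^5.

∂_1: C_1 → C_0 sends each edge [p,q] (with p < q) to q − p. For instance
  ∂bd = d − b.
As a 5×5 matrix over Z this has rank 4, with invariant factors (1,1,1,1).

Computing H_k = (kernel of ∂_k) / (image of ∂_{k+1}):

  H_1: rank ker ∂_1 − rank ∂_2 = (5 − 4) − 0 = 1, and there is no ∂_2, so H_1 ≅ Z.

H_1 ≅ Z.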